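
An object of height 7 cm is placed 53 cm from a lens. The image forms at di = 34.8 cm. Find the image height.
hi = (-di/do) × ho = -4.596 cm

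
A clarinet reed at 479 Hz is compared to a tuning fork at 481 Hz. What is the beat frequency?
2 Hz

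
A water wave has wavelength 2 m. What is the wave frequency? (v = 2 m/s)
f = v/λ = 1 Hz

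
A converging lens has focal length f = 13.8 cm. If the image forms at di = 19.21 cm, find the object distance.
1/do = 1/f − 1/di → do = 49 cm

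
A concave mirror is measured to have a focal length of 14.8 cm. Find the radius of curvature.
R = 2|f| = 29.6 cm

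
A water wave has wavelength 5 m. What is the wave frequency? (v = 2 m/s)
f = v/λ = 0.4 Hz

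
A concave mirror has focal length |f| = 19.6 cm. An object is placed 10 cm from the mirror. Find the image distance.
f = +19.6 cm (concave); 1/di = 1/f − 1/do → di = -20.42 cm (virtual image, behind mirror)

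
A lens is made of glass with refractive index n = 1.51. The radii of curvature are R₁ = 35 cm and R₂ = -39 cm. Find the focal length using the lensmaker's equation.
1/f = (n − 1)(1/R₁ − 1/R₂) → f = 36.17 cm (converging lens)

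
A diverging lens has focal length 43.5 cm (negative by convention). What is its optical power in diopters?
P = 1/f = -2.299 D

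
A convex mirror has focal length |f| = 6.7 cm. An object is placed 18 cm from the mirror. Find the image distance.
f = −6.7 cm (convex); 1/di = 1/f − 1/do → di = -4.883 cm (virtual image, behind mirror)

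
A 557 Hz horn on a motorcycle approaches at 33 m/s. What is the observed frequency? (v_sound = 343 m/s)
f_obs = f·v/(v − v_s) = 616.3 Hz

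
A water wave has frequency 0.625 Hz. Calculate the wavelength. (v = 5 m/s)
λ = v/f = 8 m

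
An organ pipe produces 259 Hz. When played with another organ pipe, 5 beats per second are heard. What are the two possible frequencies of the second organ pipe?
f₂ = 259 ± 5 Hz → 264 Hz or 254 Hz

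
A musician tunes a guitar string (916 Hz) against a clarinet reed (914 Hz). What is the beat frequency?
2 Hz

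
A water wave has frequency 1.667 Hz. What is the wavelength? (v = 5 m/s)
λ = v/f = 2.999 m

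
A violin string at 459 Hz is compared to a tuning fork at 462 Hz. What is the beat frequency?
3 Hz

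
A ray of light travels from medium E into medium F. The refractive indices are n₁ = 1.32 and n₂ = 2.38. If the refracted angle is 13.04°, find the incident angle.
sin θ₁ = (n₂/n₁)·sin θ₂ → θ₁ = 24.01°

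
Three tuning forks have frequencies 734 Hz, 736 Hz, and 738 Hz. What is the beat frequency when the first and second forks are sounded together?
2 Hz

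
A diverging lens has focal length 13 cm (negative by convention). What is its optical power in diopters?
P = 1/f = -7.692 D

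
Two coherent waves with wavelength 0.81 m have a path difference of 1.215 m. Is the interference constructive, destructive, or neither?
destructive — path difference = 1.5λ, an odd multiple of λ/2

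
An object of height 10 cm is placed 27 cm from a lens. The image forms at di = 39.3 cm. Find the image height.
hi = (-di/do) × ho = -14.56 cm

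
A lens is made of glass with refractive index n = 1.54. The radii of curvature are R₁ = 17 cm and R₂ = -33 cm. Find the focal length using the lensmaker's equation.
1/f = (n − 1)(1/R₁ − 1/R₂) → f = 20.78 cm (converging lens)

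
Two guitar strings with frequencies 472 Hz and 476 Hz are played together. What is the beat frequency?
4 Hz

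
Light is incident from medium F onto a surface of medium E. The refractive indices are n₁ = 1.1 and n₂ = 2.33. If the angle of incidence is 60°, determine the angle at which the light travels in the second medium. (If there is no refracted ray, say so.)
sin θ₂ = (n₁/n₂)·sin θ₁ = 0.4089 → θ₂ = 24.13°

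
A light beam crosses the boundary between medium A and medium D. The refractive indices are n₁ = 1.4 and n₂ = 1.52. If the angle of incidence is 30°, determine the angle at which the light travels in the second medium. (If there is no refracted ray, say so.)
sin θ₂ = (n₁/n₂)·sin θ₁ = 0.4605 → θ₂ = 27.42°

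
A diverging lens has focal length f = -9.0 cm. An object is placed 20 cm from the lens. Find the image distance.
1/di = 1/f − 1/do → di = -6.207 cm (virtual image)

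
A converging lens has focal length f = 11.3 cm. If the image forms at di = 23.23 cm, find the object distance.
1/do = 1/f − 1/di → do = 22 cm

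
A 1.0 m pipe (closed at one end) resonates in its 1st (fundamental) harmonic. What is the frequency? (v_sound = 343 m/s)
fₙ = nv/(4L) = 85.75 Hz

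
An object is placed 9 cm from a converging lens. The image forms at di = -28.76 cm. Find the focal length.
1/f = 1/do + 1/di → f = 13.1 cm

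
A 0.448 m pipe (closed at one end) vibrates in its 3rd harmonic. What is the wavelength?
λₙ = 4L/n = 0.5973 m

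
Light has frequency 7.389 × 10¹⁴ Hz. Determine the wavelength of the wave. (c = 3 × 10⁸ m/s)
λ = c/f = 406 nm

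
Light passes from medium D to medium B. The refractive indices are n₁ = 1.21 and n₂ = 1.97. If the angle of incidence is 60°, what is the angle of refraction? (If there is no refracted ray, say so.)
sin θ₂ = (n₁/n₂)·sin θ₁ = 0.5319 → θ₂ = 32.14°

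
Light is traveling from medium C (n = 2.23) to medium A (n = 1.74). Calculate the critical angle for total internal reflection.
θc = arcsin(n₂/n₁) = 51.29°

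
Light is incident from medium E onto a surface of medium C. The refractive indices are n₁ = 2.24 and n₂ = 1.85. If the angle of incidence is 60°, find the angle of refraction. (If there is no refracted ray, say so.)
sin θ₂ = (n₁/n₂)·sin θ₁ = 1.049 > 1, so there is no refracted ray — the light undergoes total internal reflection.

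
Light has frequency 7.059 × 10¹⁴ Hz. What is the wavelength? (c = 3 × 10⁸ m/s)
λ = c/f = 425 nm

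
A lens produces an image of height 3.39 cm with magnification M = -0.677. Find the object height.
ho = |hi|/|M| = 5.007 cm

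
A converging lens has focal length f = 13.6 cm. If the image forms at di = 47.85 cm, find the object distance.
1/do = 1/f − 1/di → do = 19 cm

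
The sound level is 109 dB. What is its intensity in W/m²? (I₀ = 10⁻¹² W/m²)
I = I₀·10^(β/10) = 7.94 × 10⁻² W/m²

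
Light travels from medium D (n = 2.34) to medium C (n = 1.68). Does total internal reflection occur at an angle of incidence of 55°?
θc = arcsin(n₂/n₁) = 45.89°; 55° > θc, so yes — total internal reflection.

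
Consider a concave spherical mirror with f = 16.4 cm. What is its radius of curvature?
R = 2|f| = 32.8 cm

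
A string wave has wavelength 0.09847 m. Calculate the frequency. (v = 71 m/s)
f = v/λ = 721 Hz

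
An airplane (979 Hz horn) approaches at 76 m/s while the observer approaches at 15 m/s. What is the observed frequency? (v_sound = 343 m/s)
f_obs = f·(v + v_o)/(v − v_s) = 1313 Hz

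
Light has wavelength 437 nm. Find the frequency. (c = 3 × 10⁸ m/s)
f = c/λ = 6.865 × 10¹⁴ Hz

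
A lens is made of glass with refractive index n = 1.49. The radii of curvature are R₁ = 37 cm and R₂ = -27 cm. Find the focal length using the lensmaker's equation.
1/f = (n − 1)(1/R₁ − 1/R₂) → f = 31.86 cm (converging lens)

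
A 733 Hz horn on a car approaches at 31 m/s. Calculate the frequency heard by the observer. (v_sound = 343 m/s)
f_obs = f·v/(v − v_s) = 805.8 Hz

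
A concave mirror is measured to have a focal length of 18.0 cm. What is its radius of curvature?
R = 2|f| = 36 cm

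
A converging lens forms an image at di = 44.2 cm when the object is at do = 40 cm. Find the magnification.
M = −di/do = -1.105 (inverted image)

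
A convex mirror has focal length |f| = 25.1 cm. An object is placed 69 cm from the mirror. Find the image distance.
f = −25.1 cm (convex); 1/di = 1/f − 1/do → di = -18.4 cm (virtual image, behind mirror)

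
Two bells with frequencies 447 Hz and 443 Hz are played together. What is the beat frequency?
4 Hz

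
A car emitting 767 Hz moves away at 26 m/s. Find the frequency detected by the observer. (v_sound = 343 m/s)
f_obs = f·v/(v + v_s) = 713 Hz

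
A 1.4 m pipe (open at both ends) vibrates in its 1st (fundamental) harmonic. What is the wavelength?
λₙ = 2L/n = 2.8 m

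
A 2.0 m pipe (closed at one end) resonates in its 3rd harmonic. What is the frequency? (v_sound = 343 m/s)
fₙ = nv/(4L) = 128.6 Hz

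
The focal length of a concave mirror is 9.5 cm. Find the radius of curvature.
R = 2|f| = 19 cm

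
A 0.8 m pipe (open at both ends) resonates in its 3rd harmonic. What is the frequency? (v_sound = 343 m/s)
fₙ = nv/(2L) = 643.1 Hz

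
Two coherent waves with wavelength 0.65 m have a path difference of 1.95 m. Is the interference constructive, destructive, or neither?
constructive — path difference = 3λ, a whole number of wavelengths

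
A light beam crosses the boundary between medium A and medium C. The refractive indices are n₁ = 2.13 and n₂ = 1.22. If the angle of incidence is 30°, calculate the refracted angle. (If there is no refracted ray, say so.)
sin θ₂ = (n₁/n₂)·sin θ₁ = 0.873 → θ₂ = 60.8°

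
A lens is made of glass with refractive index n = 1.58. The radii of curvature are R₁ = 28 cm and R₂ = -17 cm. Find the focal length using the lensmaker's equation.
1/f = (n − 1)(1/R₁ − 1/R₂) → f = 18.24 cm (converging lens)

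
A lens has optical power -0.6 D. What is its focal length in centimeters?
f = 1/P = -166.7 cm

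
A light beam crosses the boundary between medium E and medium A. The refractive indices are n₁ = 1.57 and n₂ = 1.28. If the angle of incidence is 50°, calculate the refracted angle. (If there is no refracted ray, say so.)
sin θ₂ = (n₁/n₂)·sin θ₁ = 0.9396 → θ₂ = 69.98°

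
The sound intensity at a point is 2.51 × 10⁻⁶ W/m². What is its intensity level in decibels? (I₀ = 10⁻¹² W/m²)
β = 10·log₁₀(I/I₀) = 64 dB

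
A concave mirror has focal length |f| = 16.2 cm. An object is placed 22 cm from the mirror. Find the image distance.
f = +16.2 cm (concave); 1/di = 1/f − 1/do → di = 61.45 cm (real image, in front of mirror)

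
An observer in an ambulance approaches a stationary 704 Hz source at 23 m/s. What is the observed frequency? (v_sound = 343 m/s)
f_obs = f·(v + v_o)/v = 751.2 Hz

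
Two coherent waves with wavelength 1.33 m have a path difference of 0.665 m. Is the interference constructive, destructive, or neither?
destructive — path difference = 0.5λ, an odd multiple of λ/2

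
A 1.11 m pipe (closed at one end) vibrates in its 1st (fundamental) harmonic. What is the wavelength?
λₙ = 4L/n = 4.44 m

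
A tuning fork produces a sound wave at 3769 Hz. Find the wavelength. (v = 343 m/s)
λ = v/f = 0.09101 m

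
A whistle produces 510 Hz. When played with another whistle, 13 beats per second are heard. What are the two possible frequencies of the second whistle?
f₂ = 510 ± 13 Hz → 523 Hz or 497 Hz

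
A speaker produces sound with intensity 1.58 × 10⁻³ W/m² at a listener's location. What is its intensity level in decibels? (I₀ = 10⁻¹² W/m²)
β = 10·log₁₀(I/I₀) = 91.99 dB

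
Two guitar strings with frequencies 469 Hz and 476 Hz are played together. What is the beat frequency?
7 Hz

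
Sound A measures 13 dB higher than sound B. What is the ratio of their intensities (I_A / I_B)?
I_A/I_B = 10^(Δβ/10) = 19.95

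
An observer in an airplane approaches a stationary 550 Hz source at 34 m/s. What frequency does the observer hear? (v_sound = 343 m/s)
f_obs = f·(v + v_o)/v = 604.5 Hz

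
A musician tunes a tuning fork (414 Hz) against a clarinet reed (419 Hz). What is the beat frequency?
5 Hz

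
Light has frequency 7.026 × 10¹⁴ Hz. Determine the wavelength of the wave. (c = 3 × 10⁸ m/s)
λ = c/f = 427 nm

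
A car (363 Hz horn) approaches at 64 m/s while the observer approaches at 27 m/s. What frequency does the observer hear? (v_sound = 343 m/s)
f_obs = f·(v + v_o)/(v − v_s) = 481.4 Hz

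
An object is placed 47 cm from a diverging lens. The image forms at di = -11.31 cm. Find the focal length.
1/f = 1/do + 1/di → f = -14.89 cm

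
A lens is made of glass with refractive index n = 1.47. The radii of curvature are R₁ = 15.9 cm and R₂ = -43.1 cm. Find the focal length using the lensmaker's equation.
1/f = (n − 1)(1/R₁ − 1/R₂) → f = 24.71 cm (converging lens)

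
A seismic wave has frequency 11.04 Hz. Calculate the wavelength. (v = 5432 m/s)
λ = v/f = 492 m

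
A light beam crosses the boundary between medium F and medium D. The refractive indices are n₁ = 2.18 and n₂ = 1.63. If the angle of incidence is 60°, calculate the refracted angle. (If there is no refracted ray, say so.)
sin θ₂ = (n₁/n₂)·sin θ₁ = 1.158 > 1, so there is no refracted ray — the light undergoes total internal reflection.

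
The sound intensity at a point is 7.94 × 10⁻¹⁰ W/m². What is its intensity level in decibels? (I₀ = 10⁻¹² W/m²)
β = 10·log₁₀(I/I₀) = 29 dB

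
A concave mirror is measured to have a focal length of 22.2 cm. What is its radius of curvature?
R = 2|f| = 44.4 cm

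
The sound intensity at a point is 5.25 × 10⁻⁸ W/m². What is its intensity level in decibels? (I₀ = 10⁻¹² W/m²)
β = 10·log₁₀(I/I₀) = 47.2 dB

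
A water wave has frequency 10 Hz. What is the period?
T = 1/f = 0.1 s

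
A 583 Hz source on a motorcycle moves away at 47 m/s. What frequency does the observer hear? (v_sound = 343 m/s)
f_obs = f·v/(v + v_s) = 512.7 Hz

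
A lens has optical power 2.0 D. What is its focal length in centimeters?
f = 1/P = 50 cm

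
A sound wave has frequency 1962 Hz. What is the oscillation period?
T = 1/f = 5.097 × 10⁻⁴ s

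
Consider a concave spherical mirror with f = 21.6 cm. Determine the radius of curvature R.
R = 2|f| = 43.2 cm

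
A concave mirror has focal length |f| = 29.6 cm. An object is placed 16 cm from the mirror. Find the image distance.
f = +29.6 cm (concave); 1/di = 1/f − 1/do → di = -34.82 cm (virtual image, behind mirror)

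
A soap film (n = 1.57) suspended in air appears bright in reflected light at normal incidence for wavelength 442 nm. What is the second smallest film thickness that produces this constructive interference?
2nt = (m − ½)λ with m = 2 → t = (m − ½)λ/(2n) = 211.1 nm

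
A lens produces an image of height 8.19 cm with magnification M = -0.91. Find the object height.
ho = |hi|/|M| = 9 cm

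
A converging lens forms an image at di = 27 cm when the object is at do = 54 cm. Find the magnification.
M = −di/do = -0.5 (inverted image)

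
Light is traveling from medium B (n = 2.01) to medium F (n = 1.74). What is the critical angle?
θc = arcsin(n₂/n₁) = 59.96°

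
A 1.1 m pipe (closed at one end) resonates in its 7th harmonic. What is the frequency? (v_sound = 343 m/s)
fₙ = nv/(4L) = 545.7 Hz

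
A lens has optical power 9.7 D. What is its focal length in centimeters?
f = 1/P = 10.31 cm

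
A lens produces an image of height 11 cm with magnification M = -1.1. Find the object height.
ho = |hi|/|M| = 10 cm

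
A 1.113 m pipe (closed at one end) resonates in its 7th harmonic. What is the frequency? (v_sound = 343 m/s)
fₙ = nv/(4L) = 539.3 Hz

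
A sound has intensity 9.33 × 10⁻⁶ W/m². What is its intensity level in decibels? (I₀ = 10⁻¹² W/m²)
β = 10·log₁₀(I/I₀) = 69.7 dB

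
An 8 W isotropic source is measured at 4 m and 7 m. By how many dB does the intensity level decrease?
Δβ = 20·log₁₀(r₂/r₁) = 4.861 dB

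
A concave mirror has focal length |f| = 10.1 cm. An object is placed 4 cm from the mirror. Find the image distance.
f = +10.1 cm (concave); 1/di = 1/f − 1/do → di = -6.623 cm (virtual image, behind mirror)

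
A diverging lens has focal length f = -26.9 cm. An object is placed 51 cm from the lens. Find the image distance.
1/di = 1/f − 1/do → di = -17.61 cm (virtual image)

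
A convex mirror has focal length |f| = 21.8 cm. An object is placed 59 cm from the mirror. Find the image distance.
f = −21.8 cm (convex); 1/di = 1/f − 1/do → di = -15.92 cm (virtual image, behind mirror)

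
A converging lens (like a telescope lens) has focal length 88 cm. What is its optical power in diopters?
P = 1/f = 1.136 D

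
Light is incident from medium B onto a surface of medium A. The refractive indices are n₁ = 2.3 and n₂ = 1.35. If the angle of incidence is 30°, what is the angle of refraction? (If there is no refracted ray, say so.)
sin θ₂ = (n₁/n₂)·sin θ₁ = 0.8519 → θ₂ = 58.41°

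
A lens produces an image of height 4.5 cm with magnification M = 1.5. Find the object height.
ho = |hi|/|M| = 3 cm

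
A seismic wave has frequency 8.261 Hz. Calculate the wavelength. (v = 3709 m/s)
λ = v/f = 449 m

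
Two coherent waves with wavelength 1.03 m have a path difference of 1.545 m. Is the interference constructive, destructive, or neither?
destructive — path difference = 1.5λ, an odd multiple of λ/2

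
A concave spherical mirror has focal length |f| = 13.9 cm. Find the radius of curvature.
R = 2|f| = 27.8 cm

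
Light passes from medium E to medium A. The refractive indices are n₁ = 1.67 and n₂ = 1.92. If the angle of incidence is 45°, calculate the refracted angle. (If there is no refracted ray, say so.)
sin θ₂ = (n₁/n₂)·sin θ₁ = 0.615 → θ₂ = 37.95°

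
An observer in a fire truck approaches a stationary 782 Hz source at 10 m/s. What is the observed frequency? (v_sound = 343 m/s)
f_obs = f·(v + v_o)/v = 804.8 Hz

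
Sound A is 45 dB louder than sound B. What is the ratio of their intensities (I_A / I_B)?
I_A/I_B = 10^(Δβ/10) = 31620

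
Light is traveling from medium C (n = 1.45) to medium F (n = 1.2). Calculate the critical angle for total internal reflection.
θc = arcsin(n₂/n₁) = 55.85°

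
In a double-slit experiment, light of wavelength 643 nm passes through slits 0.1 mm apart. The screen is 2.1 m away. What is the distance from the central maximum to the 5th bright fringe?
y = mλL/d = 67.52 mm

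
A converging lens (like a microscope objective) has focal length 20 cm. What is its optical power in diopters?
P = 1/f = 5 D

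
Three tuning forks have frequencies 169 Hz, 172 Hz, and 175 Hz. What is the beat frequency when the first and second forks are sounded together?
3 Hz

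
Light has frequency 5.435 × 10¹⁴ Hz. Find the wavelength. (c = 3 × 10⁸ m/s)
λ = c/f = 552 nm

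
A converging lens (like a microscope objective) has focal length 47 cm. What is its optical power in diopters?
P = 1/f = 2.128 D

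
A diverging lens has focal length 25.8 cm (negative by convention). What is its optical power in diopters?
P = 1/f = -3.876 D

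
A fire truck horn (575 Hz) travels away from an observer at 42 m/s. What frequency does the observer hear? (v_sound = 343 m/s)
f_obs = f·v/(v + v_s) = 512.3 Hz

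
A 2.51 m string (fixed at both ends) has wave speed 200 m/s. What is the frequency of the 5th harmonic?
fₙ = nv/(2L) = 199.2 Hz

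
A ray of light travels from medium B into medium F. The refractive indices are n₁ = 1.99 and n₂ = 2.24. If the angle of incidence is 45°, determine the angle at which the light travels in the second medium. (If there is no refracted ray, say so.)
sin θ₂ = (n₁/n₂)·sin θ₁ = 0.6282 → θ₂ = 38.92°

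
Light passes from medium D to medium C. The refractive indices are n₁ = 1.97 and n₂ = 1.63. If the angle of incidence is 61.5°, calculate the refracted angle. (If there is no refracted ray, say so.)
sin θ₂ = (n₁/n₂)·sin θ₁ = 1.062 > 1, so there is no refracted ray — the light undergoes total internal reflection.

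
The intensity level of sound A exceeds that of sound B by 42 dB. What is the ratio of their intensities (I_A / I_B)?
I_A/I_B = 10^(Δβ/10) = 15850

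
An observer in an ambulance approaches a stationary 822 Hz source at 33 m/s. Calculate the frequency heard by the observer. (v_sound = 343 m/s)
f_obs = f·(v + v_o)/v = 901.1 Hz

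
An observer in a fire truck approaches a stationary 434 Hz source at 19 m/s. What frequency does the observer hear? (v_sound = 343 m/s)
f_obs = f·(v + v_o)/v = 458 Hz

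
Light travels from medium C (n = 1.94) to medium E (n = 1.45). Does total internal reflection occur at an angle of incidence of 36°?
θc = arcsin(n₂/n₁) = 48.37°; 36° < θc, so no — the ray refracts.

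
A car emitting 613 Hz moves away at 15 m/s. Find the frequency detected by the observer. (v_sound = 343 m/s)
f_obs = f·v/(v + v_s) = 587.3 Hz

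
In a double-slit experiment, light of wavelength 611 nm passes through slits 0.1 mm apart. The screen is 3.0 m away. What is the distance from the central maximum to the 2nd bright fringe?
y = mλL/d = 36.66 mm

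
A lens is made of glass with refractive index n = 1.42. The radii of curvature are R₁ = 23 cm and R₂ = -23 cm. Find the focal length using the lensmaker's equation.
1/f = (n − 1)(1/R₁ − 1/R₂) → f = 27.38 cm (converging lens)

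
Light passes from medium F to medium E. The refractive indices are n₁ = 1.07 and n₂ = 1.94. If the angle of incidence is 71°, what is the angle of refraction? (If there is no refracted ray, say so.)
sin θ₂ = (n₁/n₂)·sin θ₁ = 0.5215 → θ₂ = 31.43°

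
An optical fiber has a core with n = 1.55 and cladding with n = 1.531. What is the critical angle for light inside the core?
θc = arcsin(n_cladding/n_core) = 81.02°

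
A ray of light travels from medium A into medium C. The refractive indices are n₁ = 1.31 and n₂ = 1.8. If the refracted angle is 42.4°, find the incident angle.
sin θ₁ = (n₂/n₁)·sin θ₂ → θ₁ = 67.9°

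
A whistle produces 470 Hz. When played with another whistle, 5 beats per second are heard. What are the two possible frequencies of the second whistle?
f₂ = 470 ± 5 Hz → 475 Hz or 465 Hz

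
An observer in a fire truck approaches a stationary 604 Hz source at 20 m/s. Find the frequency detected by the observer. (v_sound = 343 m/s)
f_obs = f·(v + v_o)/v = 639.2 Hz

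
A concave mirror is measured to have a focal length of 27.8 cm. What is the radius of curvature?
R = 2|f| = 55.6 cm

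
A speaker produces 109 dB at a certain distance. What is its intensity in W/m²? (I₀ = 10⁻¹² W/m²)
I = I₀·10^(β/10) = 7.94 × 10⁻² W/m²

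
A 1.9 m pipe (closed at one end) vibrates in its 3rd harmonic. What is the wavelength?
λₙ = 4L/n = 2.533 m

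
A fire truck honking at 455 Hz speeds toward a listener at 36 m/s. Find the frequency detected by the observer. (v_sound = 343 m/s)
f_obs = f·v/(v − v_s) = 508.4 Hz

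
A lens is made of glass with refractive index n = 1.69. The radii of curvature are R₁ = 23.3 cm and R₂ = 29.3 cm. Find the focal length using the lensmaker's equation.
1/f = (n − 1)(1/R₁ − 1/R₂) → f = 164.9 cm (converging lens)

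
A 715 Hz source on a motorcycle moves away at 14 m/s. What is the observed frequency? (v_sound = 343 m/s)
f_obs = f·v/(v + v_s) = 687 Hz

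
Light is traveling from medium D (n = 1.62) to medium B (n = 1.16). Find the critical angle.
θc = arcsin(n₂/n₁) = 45.73°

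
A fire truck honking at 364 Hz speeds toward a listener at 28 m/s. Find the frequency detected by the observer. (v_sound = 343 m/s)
f_obs = f·v/(v − v_s) = 396.4 Hz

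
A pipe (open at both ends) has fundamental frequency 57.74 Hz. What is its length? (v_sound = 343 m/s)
L = v/(2f₁) = 2.97 m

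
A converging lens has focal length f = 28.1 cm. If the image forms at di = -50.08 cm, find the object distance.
1/do = 1/f − 1/di → do = 18 cm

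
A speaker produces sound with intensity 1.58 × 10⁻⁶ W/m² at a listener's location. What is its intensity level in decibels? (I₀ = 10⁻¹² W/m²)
β = 10·log₁₀(I/I₀) = 61.99 dB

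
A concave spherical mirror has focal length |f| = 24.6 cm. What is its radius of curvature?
R = 2|f| = 49.2 cm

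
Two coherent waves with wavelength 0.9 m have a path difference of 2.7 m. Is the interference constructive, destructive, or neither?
constructive — path difference = 3λ, a whole number of wavelengths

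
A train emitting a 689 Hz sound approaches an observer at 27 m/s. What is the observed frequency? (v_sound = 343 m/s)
f_obs = f·v/(v − v_s) = 747.9 Hz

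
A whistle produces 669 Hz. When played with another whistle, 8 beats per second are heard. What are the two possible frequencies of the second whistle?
f₂ = 669 ± 8 Hz → 677 Hz or 661 Hz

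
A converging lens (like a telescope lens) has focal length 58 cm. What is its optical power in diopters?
P = 1/f = 1.724 D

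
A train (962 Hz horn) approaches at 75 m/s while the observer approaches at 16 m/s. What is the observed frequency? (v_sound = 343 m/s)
f_obs = f·(v + v_o)/(v − v_s) = 1289 Hz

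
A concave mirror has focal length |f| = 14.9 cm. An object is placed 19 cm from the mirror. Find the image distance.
f = +14.9 cm (concave); 1/di = 1/f − 1/do → di = 69.05 cm (real image, in front of mirror)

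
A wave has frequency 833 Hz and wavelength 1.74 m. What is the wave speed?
v = fλ = 1449 m/s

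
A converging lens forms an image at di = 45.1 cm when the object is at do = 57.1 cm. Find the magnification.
M = −di/do = -0.7898 (inverted image)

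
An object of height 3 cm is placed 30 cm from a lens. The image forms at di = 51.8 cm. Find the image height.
hi = (-di/do) × ho = -5.18 cm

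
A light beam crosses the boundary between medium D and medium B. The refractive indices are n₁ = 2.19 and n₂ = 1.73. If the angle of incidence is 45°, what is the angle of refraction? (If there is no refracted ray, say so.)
sin θ₂ = (n₁/n₂)·sin θ₁ = 0.8951 → θ₂ = 63.52°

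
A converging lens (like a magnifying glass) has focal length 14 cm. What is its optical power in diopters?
P = 1/f = 7.143 D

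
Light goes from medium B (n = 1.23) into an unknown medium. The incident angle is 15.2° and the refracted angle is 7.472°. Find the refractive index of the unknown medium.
n₂ = n₁·sin θ₁ / sin θ₂ = 2.48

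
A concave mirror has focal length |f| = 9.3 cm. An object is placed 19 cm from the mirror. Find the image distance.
f = +9.3 cm (concave); 1/di = 1/f − 1/do → di = 18.22 cm (real image, in front of mirror)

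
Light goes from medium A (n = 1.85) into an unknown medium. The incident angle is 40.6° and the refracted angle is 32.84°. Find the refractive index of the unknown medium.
n₂ = n₁·sin θ₁ / sin θ₂ = 2.22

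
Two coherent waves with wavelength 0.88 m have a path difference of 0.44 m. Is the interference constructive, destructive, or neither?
destructive — path difference = 0.5λ, an odd multiple of λ/2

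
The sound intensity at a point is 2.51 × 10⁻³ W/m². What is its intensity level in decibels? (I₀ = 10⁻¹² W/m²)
β = 10·log₁₀(I/I₀) = 94 dB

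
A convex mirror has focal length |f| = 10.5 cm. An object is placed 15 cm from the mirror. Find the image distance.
f = −10.5 cm (convex); 1/di = 1/f − 1/do → di = -6.176 cm (virtual image, behind mirror)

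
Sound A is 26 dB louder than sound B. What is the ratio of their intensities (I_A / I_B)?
I_A/I_B = 10^(Δβ/10) = 398.1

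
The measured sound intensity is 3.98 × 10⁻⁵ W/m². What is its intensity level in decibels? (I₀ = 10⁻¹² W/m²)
β = 10·log₁₀(I/I₀) = 76 dB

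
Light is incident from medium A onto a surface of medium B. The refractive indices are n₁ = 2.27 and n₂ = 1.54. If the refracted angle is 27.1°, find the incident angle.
sin θ₁ = (n₂/n₁)·sin θ₂ → θ₁ = 18°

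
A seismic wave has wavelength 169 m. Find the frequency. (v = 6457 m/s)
f = v/λ = 38.21 Hz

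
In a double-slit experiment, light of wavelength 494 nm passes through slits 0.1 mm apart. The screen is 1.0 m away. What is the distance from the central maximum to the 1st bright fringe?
y = mλL/d = 4.94 mm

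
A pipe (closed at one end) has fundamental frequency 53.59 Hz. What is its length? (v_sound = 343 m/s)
L = v/(4f₁) = 1.6 m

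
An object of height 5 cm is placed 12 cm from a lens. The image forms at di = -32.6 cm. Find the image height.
hi = (-di/do) × ho = 13.58 cm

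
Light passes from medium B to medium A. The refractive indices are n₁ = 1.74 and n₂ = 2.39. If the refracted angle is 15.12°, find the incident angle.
sin θ₁ = (n₂/n₁)·sin θ₂ → θ₁ = 20.99°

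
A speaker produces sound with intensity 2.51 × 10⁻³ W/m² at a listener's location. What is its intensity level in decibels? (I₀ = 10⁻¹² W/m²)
β = 10·log₁₀(I/I₀) = 94 dB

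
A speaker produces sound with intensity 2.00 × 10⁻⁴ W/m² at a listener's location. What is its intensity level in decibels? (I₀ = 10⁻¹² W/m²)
β = 10·log₁₀(I/I₀) = 83.01 dB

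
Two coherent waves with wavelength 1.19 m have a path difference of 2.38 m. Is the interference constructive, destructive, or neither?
constructive — path difference = 2λ, a whole number of wavelengths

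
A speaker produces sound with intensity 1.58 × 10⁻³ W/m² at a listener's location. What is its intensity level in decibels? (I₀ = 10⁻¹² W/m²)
β = 10·log₁₀(I/I₀) = 91.99 dB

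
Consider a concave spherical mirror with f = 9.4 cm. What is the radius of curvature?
R = 2|f| = 18.8 cm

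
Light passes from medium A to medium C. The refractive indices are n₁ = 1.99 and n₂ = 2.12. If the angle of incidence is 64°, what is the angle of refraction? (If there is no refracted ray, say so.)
sin θ₂ = (n₁/n₂)·sin θ₁ = 0.8437 → θ₂ = 57.53°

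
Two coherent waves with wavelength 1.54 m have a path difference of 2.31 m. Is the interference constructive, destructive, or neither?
destructive — path difference = 1.5λ, an odd multiple of λ/2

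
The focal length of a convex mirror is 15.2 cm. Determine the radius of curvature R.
R = 2|f| = 30.4 cm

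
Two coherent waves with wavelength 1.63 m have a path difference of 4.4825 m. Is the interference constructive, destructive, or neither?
neither (partial) — path difference = 2.75λ, neither a whole number of wavelengths nor an odd multiple of λ/2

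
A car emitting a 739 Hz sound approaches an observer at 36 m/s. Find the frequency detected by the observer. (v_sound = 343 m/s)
f_obs = f·v/(v − v_s) = 825.7 Hz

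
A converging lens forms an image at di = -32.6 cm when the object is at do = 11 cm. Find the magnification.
M = −di/do = 2.964 (upright image)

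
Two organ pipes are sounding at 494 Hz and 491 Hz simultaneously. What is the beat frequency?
3 Hz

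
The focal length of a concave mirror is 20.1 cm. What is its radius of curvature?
R = 2|f| = 40.2 cm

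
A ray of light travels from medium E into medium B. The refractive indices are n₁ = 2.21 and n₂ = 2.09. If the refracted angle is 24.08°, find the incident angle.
sin θ₁ = (n₂/n₁)·sin θ₂ → θ₁ = 22.7°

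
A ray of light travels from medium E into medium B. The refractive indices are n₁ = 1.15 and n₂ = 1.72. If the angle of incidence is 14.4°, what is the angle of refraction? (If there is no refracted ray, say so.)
sin θ₂ = (n₁/n₂)·sin θ₁ = 0.1663 → θ₂ = 9.571°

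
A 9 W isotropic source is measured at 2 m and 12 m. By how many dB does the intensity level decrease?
Δβ = 20·log₁₀(r₂/r₁) = 15.56 dB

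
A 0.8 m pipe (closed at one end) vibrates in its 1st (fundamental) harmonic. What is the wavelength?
λₙ = 4L/n = 3.2 m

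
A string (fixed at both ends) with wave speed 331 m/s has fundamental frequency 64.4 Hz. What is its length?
L = v/(2f₁) = 2.57 m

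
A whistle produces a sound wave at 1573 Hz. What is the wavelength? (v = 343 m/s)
λ = v/f = 0.2181 m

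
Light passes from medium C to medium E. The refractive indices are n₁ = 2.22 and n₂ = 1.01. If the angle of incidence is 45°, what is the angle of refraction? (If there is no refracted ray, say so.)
sin θ₂ = (n₁/n₂)·sin θ₁ = 1.554 > 1, so there is no refracted ray — the light undergoes total internal reflection.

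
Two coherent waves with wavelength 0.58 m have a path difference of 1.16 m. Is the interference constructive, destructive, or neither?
constructive — path difference = 2λ, a whole number of wavelengths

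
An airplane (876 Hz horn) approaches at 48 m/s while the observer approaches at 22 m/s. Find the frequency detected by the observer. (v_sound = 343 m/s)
f_obs = f·(v + v_o)/(v − v_s) = 1084 Hz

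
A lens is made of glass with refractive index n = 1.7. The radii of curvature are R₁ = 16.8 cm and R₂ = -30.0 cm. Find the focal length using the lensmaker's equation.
1/f = (n − 1)(1/R₁ − 1/R₂) → f = 15.38 cm (converging lens)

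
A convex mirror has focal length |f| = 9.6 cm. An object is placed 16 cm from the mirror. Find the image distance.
f = −9.6 cm (convex); 1/di = 1/f − 1/do → di = -6 cm (virtual image, behind mirror)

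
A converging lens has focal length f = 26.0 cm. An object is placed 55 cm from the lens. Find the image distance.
1/di = 1/f − 1/do → di = 49.31 cm (real image)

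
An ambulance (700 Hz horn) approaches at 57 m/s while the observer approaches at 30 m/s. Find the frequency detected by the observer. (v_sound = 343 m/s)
f_obs = f·(v + v_o)/(v − v_s) = 912.9 Hz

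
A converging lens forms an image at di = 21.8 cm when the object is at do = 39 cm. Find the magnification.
M = −di/do = -0.559 (inverted image)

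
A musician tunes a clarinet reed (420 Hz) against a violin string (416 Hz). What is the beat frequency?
4 Hz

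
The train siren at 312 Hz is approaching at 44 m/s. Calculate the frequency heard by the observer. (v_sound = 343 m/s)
f_obs = f·v/(v − v_s) = 357.9 Hz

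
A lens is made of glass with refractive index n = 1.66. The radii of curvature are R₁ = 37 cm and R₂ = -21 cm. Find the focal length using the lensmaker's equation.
1/f = (n − 1)(1/R₁ − 1/R₂) → f = 20.3 cm (converging lens)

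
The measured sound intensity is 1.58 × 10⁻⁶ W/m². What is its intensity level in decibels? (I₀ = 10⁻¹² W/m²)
β = 10·log₁₀(I/I₀) = 61.99 dB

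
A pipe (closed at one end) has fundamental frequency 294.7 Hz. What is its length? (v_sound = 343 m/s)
L = v/(4f₁) = 0.291 m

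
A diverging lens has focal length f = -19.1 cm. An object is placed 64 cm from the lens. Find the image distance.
1/di = 1/f − 1/do → di = -14.71 cm (virtual image)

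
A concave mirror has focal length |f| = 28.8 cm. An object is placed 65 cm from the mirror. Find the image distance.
f = +28.8 cm (concave); 1/di = 1/f − 1/do → di = 51.71 cm (real image, in front of mirror)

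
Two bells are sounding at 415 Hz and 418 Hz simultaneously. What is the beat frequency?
3 Hz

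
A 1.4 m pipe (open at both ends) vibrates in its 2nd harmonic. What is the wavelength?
λₙ = 2L/n = 1.4 m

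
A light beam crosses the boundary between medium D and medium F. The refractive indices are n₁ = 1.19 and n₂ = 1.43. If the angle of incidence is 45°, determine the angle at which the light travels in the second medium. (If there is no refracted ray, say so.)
sin θ₂ = (n₁/n₂)·sin θ₁ = 0.5884 → θ₂ = 36.05°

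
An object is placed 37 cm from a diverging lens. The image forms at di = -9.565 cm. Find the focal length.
1/f = 1/do + 1/di → f = -12.9 cm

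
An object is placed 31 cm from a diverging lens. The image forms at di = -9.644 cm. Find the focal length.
1/f = 1/do + 1/di → f = -14 cm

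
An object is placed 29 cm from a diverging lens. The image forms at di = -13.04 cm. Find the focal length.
1/f = 1/do + 1/di → f = -23.69 cm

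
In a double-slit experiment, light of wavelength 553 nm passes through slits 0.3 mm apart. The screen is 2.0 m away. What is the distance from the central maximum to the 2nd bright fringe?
y = mλL/d = 7.373 mm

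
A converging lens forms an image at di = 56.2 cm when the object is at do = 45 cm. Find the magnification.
M = −di/do = -1.249 (inverted image)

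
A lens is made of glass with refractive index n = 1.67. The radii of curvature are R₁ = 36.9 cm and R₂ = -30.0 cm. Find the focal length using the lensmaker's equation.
1/f = (n − 1)(1/R₁ − 1/R₂) → f = 24.7 cm (converging lens)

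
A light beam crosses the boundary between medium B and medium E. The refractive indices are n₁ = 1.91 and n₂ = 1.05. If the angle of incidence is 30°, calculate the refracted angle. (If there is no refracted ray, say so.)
sin θ₂ = (n₁/n₂)·sin θ₁ = 0.9095 → θ₂ = 65.44°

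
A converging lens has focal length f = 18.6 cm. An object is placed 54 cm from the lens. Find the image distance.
1/di = 1/f − 1/do → di = 28.37 cm (real image)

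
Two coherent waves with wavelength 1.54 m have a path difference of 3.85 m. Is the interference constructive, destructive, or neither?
destructive — path difference = 2.5λ, an odd multiple of λ/2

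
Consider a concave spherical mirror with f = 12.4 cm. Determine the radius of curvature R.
R = 2|f| = 24.8 cm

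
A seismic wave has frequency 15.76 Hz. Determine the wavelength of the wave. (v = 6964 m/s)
λ = v/f = 441.9 m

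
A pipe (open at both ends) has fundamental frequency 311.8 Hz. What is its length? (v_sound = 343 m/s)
L = v/(2f₁) = 0.55 m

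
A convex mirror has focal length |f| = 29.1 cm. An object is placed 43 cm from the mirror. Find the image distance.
f = −29.1 cm (convex); 1/di = 1/f − 1/do → di = -17.36 cm (virtual image, behind mirror)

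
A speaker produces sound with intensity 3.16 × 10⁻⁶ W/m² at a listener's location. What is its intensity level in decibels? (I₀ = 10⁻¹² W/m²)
β = 10·log₁₀(I/I₀) = 65 dB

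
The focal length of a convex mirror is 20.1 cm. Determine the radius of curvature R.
R = 2|f| = 40.2 cm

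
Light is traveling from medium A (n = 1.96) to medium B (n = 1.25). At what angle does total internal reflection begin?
θc = arcsin(n₂/n₁) = 39.62°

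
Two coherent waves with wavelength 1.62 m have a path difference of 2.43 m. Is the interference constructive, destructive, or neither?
destructive — path difference = 1.5λ, an odd multiple of λ/2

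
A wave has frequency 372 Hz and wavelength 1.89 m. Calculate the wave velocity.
v = fλ = 703.1 m/s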